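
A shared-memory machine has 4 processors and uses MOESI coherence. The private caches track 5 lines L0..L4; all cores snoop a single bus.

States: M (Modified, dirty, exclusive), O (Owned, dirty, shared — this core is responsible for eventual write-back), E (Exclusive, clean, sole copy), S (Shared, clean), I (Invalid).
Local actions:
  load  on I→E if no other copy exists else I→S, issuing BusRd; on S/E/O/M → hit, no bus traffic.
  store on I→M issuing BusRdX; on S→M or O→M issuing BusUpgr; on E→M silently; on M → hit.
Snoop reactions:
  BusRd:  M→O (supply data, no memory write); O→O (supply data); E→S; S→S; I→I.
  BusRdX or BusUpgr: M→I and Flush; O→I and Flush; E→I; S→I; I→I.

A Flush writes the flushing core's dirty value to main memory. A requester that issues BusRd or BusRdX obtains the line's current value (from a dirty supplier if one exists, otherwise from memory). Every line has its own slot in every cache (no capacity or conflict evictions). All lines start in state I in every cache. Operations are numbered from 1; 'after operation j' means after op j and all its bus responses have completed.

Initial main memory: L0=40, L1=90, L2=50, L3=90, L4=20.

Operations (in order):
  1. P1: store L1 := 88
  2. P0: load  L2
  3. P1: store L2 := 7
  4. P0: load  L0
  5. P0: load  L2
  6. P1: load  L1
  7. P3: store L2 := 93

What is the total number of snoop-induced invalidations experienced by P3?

1. P1: store L1 := 88  bus=[BusRdX]  L1: P0=I P1=M P2=I P3=I  mem[L1]=90
2. P0: load  L2  bus=[BusRd]  L2: P0=E P1=I P2=I P3=I  mem[L2]=50
3. P1: store L2 := 7  bus=[BusRdX]  L2: P0=I P1=M P2=I P3=I  mem[L2]=50
4. P0: load  L0  bus=[BusRd]  L0: P0=E P1=I P2=I P3=I  mem[L0]=40
5. P0: load  L2  bus=[BusRd]  L2: P0=S P1=O P2=I P3=I  mem[L2]=50
6. P1: load  L1  bus=[-]  L1: P0=I P1=M P2=I P3=I  mem[L1]=90
7. P3: store L2 := 93  bus=[BusRdX,Flush]  L2: P0=I P1=I P2=I P3=M  mem[L2]=7

invalidations = 0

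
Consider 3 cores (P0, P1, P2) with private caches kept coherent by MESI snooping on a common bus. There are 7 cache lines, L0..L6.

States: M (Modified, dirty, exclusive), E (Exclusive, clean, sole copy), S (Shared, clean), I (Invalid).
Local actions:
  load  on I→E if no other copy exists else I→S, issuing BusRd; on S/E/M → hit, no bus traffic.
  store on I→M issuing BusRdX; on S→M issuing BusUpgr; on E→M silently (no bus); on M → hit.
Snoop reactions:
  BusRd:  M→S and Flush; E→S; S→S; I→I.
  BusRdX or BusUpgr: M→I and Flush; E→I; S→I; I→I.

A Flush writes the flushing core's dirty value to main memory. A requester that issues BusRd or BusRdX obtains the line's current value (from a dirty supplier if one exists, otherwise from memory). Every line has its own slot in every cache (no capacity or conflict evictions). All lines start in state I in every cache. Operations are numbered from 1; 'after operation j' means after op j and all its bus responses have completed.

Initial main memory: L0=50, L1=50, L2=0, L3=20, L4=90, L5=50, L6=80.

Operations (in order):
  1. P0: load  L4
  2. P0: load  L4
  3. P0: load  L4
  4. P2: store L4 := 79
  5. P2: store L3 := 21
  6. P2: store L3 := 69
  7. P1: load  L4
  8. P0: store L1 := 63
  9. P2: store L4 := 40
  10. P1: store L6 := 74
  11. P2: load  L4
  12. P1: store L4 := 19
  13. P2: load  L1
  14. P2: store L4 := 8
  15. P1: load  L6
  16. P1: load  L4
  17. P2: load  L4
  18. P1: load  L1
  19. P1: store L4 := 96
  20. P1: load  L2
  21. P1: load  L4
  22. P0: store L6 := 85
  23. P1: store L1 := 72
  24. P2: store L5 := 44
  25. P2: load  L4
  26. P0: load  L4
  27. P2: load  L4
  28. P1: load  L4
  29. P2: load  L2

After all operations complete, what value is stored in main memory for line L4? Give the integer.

  op1 P0: load  L4 → E/I/I on L4; bus BusRd; mem=90
  op2 P0: load  L4 → E/I/I on L4; bus (none); mem=90
  op3 P0: load  L4 → E/I/I on L4; bus (none); mem=90
  op4 P2: store L4 := 79 → I/I/M on L4; bus BusRdX; mem=90
  op5 P2: store L3 := 21 → I/I/M on L3; bus BusRdX; mem=20
  op6 P2: store L3 := 69 → I/I/M on L3; bus (none); mem=20
  op7 P1: load  L4 → I/S/S on L4; bus BusRd Flush; mem=79
  op8 P0: store L1 := 63 → M/I/I on L1; bus BusRdX; mem=50
  op9 P2: store L4 := 40 → I/I/M on L4; bus BusUpgr; mem=79
  op10 P1: store L6 := 74 → I/M/I on L6; bus BusRdX; mem=80
  op11 P2: load  L4 → I/I/M on L4; bus (none); mem=79
  op12 P1: store L4 := 19 → I/M/I on L4; bus BusRdX Flush; mem=40
  op13 P2: load  L1 → S/I/S on L1; bus BusRd Flush; mem=63
  op14 P2: store L4 := 8 → I/I/M on L4; bus BusRdX Flush; mem=19
  op15 P1: load  L6 → I/M/I on L6; bus (none); mem=80
  op16 P1: load  L4 → I/S/S on L4; bus BusRd Flush; mem=8
  op17 P2: load  L4 → I/S/S on L4; bus (none); mem=8
  op18 P1: load  L1 → S/S/S on L1; bus BusRd; mem=63
  op19 P1: store L4 := 96 → I/M/I on L4; bus BusUpgr; mem=8
  op20 P1: load  L2 → I/E/I on L2; bus BusRd; mem=0
  op21 P1: load  L4 → I/M/I on L4; bus (none); mem=8
  op22 P0: store L6 := 85 → M/I/I on L6; bus BusRdX Flush; mem=74
  op23 P1: store L1 := 72 → I/M/I on L1; bus BusUpgr; mem=63
  op24 P2: store L5 := 44 → I/I/M on L5; bus BusRdX; mem=50
  op25 P2: load  L4 → I/S/S on L4; bus BusRd Flush; mem=96
  op26 P0: load  L4 → S/S/S on L4; bus BusRd; mem=96
  op27 P2: load  L4 → S/S/S on L4; bus (none); mem=96
  op28 P1: load  L4 → S/S/S on L4; bus (none); mem=96
  op29 P2: load  L2 → I/S/S on L2; bus BusRd; mem=0

memory[L4] = 96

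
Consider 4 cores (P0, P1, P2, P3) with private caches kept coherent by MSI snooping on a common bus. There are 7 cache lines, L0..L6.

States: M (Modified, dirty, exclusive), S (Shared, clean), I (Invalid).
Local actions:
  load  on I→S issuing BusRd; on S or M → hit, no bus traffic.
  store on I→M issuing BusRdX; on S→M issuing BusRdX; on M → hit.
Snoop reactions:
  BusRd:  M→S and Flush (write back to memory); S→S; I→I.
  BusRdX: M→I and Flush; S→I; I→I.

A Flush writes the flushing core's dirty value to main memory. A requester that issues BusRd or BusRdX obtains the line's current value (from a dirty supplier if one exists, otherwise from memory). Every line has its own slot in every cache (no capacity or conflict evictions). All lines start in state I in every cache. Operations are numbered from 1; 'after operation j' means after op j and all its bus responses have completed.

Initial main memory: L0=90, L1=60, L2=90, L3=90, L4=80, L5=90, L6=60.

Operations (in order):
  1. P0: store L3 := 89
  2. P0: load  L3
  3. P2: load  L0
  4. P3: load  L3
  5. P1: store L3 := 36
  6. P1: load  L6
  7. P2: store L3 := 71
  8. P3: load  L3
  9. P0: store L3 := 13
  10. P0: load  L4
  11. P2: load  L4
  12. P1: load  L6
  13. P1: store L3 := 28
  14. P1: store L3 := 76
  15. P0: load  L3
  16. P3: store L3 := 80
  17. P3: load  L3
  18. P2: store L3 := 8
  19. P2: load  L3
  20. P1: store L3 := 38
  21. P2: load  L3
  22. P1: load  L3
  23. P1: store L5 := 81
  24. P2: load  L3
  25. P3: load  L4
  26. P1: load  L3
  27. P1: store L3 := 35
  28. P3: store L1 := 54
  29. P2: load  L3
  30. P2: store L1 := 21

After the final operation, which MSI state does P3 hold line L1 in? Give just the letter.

state = I

step 1: P0: store L3 := 89  ⟶  MIII  (L3)  txn=BusRdX  M[L3]=90
step 2: P0: load  L3  ⟶  MIII  (L3)  txn=∅  M[L3]=90
step 3: P2: load  L0  ⟶  IISI  (L0)  txn=BusRd  M[L0]=90
step 4: P3: load  L3  ⟶  SIIS  (L3)  txn=BusRd+Flush  M[L3]=89
step 5: P1: store L3 := 36  ⟶  IMII  (L3)  txn=BusRdX  M[L3]=89
step 6: P1: load  L6  ⟶  ISII  (L6)  txn=BusRd  M[L6]=60
step 7: P2: store L3 := 71  ⟶  IIMI  (L3)  txn=BusRdX+Flush  M[L3]=36
step 8: P3: load  L3  ⟶  IISS  (L3)  txn=BusRd+Flush  M[L3]=71
step 9: P0: store L3 := 13  ⟶  MIII  (L3)  txn=BusRdX  M[L3]=71
step 10: P0: load  L4  ⟶  SIII  (L4)  txn=BusRd  M[L4]=80
step 11: P2: load  L4  ⟶  SISI  (L4)  txn=BusRd  M[L4]=80
step 12: P1: load  L6  ⟶  ISII  (L6)  txn=∅  M[L6]=60
step 13: P1: store L3 := 28  ⟶  IMII  (L3)  txn=BusRdX+Flush  M[L3]=13
step 14: P1: store L3 := 76  ⟶  IMII  (L3)  txn=∅  M[L3]=13
step 15: P0: load  L3  ⟶  SSII  (L3)  txn=BusRd+Flush  M[L3]=76
step 16: P3: store L3 := 80  ⟶  IIIM  (L3)  txn=BusRdX  M[L3]=76
step 17: P3: load  L3  ⟶  IIIM  (L3)  txn=∅  M[L3]=76
step 18: P2: store L3 := 8  ⟶  IIMI  (L3)  txn=BusRdX+Flush  M[L3]=80
step 19: P2: load  L3  ⟶  IIMI  (L3)  txn=∅  M[L3]=80
step 20: P1: store L3 := 38  ⟶  IMII  (L3)  txn=BusRdX+Flush  M[L3]=8
step 21: P2: load  L3  ⟶  ISSI  (L3)  txn=BusRd+Flush  M[L3]=38
step 22: P1: load  L3  ⟶  ISSI  (L3)  txn=∅  M[L3]=38
step 23: P1: store L5 := 81  ⟶  IMII  (L5)  txn=BusRdX  M[L5]=90
step 24: P2: load  L3  ⟶  ISSI  (L3)  txn=∅  M[L3]=38
step 25: P3: load  L4  ⟶  SISS  (L4)  txn=BusRd  M[L4]=80
step 26: P1: load  L3  ⟶  ISSI  (L3)  txn=∅  M[L3]=38
step 27: P1: store L3 := 35  ⟶  IMII  (L3)  txn=BusRdX  M[L3]=38
step 28: P3: store L1 := 54  ⟶  IIIM  (L1)  txn=BusRdX  M[L1]=60
step 29: P2: load  L3  ⟶  ISSI  (L3)  txn=BusRd+Flush  M[L3]=35
step 30: P2: store L1 := 21  ⟶  IIMI  (L1)  txn=BusRdX+Flush  M[L1]=54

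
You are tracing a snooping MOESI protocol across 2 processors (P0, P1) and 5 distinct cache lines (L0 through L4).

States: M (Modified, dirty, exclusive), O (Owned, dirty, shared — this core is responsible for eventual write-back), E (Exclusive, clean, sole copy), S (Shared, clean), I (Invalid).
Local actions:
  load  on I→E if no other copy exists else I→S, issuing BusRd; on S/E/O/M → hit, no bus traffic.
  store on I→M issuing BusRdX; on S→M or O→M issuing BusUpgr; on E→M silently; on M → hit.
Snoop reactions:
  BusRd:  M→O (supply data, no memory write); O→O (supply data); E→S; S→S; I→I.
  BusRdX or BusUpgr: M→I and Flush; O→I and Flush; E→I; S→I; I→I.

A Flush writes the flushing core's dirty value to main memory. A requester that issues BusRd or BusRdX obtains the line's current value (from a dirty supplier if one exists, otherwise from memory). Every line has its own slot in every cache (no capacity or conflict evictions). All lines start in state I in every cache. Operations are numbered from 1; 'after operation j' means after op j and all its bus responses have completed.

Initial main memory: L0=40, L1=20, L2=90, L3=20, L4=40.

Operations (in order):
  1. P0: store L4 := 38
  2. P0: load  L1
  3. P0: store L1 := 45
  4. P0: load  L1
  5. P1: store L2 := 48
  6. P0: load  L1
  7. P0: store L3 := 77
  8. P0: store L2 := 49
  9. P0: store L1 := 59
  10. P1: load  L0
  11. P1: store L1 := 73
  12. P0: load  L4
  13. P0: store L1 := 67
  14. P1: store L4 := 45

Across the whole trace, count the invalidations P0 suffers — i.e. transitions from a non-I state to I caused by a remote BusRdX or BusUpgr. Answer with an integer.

invalidations = 2

  op1 P0: store L4 := 38 → M/I on L4; bus BusRdX; mem=40
  op2 P0: load  L1 → E/I on L1; bus BusRd; mem=20
  op3 P0: store L1 := 45 → M/I on L1; bus (none); mem=20
  op4 P0: load  L1 → M/I on L1; bus (none); mem=20
  op5 P1: store L2 := 48 → I/M on L2; bus BusRdX; mem=90
  op6 P0: load  L1 → M/I on L1; bus (none); mem=20
  op7 P0: store L3 := 77 → M/I on L3; bus BusRdX; mem=20
  op8 P0: store L2 := 49 → M/I on L2; bus BusRdX Flush; mem=48
  op9 P0: store L1 := 59 → M/I on L1; bus (none); mem=20
  op10 P1: load  L0 → I/E on L0; bus BusRd; mem=40
  op11 P1: store L1 := 73 → I/M on L1; bus BusRdX Flush; mem=59
  op12 P0: load  L4 → M/I on L4; bus (none); mem=40
  op13 P0: store L1 := 67 → M/I on L1; bus BusRdX Flush; mem=73
  op14 P1: store L4 := 45 → I/M on L4; bus BusRdX Flush; mem=38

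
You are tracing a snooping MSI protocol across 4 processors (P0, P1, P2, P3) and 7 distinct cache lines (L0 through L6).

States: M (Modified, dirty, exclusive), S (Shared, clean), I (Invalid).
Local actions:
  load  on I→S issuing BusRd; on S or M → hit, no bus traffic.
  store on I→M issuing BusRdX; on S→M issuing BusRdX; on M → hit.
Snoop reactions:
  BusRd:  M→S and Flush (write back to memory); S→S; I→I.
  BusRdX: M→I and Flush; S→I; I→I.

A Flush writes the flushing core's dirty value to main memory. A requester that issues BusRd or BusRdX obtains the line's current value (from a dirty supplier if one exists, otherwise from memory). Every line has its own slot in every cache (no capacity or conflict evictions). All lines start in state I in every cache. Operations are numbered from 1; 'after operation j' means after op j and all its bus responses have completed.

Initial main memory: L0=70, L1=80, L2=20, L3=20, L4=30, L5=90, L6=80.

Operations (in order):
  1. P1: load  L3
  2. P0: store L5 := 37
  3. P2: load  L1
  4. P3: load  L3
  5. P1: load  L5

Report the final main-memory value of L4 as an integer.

memory[L4] = 30

1. P1: load  L3  bus=[BusRd]  L3: P0=I P1=S P2=I P3=I  mem[L3]=20
2. P0: store L5 := 37  bus=[BusRdX]  L5: P0=M P1=I P2=I P3=I  mem[L5]=90
3. P2: load  L1  bus=[BusRd]  L1: P0=I P1=I P2=S P3=I  mem[L1]=80
4. P3: load  L3  bus=[BusRd]  L3: P0=I P1=S P2=I P3=S  mem[L3]=20
5. P1: load  L5  bus=[BusRd,Flush]  L5: P0=S P1=S P2=I P3=I  mem[L5]=37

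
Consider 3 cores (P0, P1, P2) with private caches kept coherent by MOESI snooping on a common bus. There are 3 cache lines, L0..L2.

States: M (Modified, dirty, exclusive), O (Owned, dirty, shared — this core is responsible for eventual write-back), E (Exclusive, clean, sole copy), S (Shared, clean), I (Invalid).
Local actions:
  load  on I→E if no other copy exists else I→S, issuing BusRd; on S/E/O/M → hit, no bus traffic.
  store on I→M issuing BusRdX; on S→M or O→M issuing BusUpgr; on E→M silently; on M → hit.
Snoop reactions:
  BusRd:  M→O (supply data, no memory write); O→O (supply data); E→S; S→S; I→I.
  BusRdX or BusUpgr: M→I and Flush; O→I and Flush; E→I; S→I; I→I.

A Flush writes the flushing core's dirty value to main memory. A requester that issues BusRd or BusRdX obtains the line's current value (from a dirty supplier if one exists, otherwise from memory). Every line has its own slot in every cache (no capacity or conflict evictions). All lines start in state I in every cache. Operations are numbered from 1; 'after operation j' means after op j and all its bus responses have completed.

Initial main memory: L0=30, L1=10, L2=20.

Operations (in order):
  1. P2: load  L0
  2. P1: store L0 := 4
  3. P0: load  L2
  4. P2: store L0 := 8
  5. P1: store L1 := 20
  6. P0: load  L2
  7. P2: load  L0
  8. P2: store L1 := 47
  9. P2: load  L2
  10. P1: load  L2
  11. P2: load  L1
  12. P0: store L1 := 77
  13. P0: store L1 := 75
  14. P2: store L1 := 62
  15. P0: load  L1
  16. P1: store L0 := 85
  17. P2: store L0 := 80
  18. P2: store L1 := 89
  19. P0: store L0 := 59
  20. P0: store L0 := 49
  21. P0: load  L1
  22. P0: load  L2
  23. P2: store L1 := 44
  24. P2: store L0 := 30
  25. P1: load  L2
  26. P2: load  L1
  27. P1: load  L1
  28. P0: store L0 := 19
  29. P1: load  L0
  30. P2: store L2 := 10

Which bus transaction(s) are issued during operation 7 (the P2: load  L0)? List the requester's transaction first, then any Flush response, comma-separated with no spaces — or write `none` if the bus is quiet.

bus = none

  op1 P2: load  L0 → I/I/E on L0; bus BusRd; mem=30
  op2 P1: store L0 := 4 → I/M/I on L0; bus BusRdX; mem=30
  op3 P0: load  L2 → E/I/I on L2; bus BusRd; mem=20
  op4 P2: store L0 := 8 → I/I/M on L0; bus BusRdX Flush; mem=4
  op5 P1: store L1 := 20 → I/M/I on L1; bus BusRdX; mem=10
  op6 P0: load  L2 → E/I/I on L2; bus (none); mem=20
  op7 P2: load  L0 → I/I/M on L0; bus (none); mem=4
  op8 P2: store L1 := 47 → I/I/M on L1; bus BusRdX Flush; mem=20
  op9 P2: load  L2 → S/I/S on L2; bus BusRd; mem=20
  op10 P1: load  L2 → S/S/S on L2; bus BusRd; mem=20
  op11 P2: load  L1 → I/I/M on L1; bus (none); mem=20
  op12 P0: store L1 := 77 → M/I/I on L1; bus BusRdX Flush; mem=47
  op13 P0: store L1 := 75 → M/I/I on L1; bus (none); mem=47
  op14 P2: store L1 := 62 → I/I/M on L1; bus BusRdX Flush; mem=75
  op15 P0: load  L1 → S/I/O on L1; bus BusRd; mem=75
  op16 P1: store L0 := 85 → I/M/I on L0; bus BusRdX Flush; mem=8
  op17 P2: store L0 := 80 → I/I/M on L0; bus BusRdX Flush; mem=85
  op18 P2: store L1 := 89 → I/I/M on L1; bus BusUpgr; mem=75
  op19 P0: store L0 := 59 → M/I/I on L0; bus BusRdX Flush; mem=80
  op20 P0: store L0 := 49 → M/I/I on L0; bus (none); mem=80
  op21 P0: load  L1 → S/I/O on L1; bus BusRd; mem=75
  op22 P0: load  L2 → S/S/S on L2; bus (none); mem=20
  op23 P2: store L1 := 44 → I/I/M on L1; bus BusUpgr; mem=75
  op24 P2: store L0 := 30 → I/I/M on L0; bus BusRdX Flush; mem=49
  op25 P1: load  L2 → S/S/S on L2; bus (none); mem=20
  op26 P2: load  L1 → I/I/M on L1; bus (none); mem=75
  op27 P1: load  L1 → I/S/O on L1; bus BusRd; mem=75
  op28 P0: store L0 := 19 → M/I/I on L0; bus BusRdX Flush; mem=30
  op29 P1: load  L0 → O/S/I on L0; bus BusRd; mem=30
  op30 P2: store L2 := 10 → I/I/M on L2; bus BusUpgr; mem=20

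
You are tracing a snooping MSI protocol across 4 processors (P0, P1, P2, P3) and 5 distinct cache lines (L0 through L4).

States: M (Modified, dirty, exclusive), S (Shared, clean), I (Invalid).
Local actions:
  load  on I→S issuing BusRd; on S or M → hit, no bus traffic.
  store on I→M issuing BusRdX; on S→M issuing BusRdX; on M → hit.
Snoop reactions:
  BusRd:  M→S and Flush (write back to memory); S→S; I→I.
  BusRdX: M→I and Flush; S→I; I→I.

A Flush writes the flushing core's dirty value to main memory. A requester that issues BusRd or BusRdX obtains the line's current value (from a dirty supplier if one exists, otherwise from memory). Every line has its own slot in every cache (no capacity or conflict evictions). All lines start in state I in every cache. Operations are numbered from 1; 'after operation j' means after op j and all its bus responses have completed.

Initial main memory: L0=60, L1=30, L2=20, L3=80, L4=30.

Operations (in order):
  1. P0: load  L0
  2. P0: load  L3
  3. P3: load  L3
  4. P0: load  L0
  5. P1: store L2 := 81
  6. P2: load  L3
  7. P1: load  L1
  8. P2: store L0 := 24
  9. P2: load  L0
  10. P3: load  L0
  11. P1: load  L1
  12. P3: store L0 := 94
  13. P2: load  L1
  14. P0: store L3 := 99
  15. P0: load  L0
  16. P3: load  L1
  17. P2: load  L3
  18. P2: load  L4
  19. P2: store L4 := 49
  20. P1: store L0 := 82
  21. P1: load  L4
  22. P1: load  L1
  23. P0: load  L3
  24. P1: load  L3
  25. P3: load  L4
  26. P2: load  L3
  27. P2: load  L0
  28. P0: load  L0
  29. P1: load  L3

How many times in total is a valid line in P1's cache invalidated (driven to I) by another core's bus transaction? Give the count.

  op1 P0: load  L0 → S/I/I/I on L0; bus BusRd; mem=60
  op2 P0: load  L3 → S/I/I/I on L3; bus BusRd; mem=80
  op3 P3: load  L3 → S/I/I/S on L3; bus BusRd; mem=80
  op4 P0: load  L0 → S/I/I/I on L0; bus (none); mem=60
  op5 P1: store L2 := 81 → I/M/I/I on L2; bus BusRdX; mem=20
  op6 P2: load  L3 → S/I/S/S on L3; bus BusRd; mem=80
  op7 P1: load  L1 → I/S/I/I on L1; bus BusRd; mem=30
  op8 P2: store L0 := 24 → I/I/M/I on L0; bus BusRdX; mem=60
  op9 P2: load  L0 → I/I/M/I on L0; bus (none); mem=60
  op10 P3: load  L0 → I/I/S/S on L0; bus BusRd Flush; mem=24
  op11 P1: load  L1 → I/S/I/I on L1; bus (none); mem=30
  op12 P3: store L0 := 94 → I/I/I/M on L0; bus BusRdX; mem=24
  op13 P2: load  L1 → I/S/S/I on L1; bus BusRd; mem=30
  op14 P0: store L3 := 99 → M/I/I/I on L3; bus BusRdX; mem=80
  op15 P0: load  L0 → S/I/I/S on L0; bus BusRd Flush; mem=94
  op16 P3: load  L1 → I/S/S/S on L1; bus BusRd; mem=30
  op17 P2: load  L3 → S/I/S/I on L3; bus BusRd Flush; mem=99
  op18 P2: load  L4 → I/I/S/I on L4; bus BusRd; mem=30
  op19 P2: store L4 := 49 → I/I/M/I on L4; bus BusRdX; mem=30
  op20 P1: store L0 := 82 → I/M/I/I on L0; bus BusRdX; mem=94
  op21 P1: load  L4 → I/S/S/I on L4; bus BusRd Flush; mem=49
  op22 P1: load  L1 → I/S/S/S on L1; bus (none); mem=30
  op23 P0: load  L3 → S/I/S/I on L3; bus (none); mem=99
  op24 P1: load  L3 → S/S/S/I on L3; bus BusRd; mem=99
  op25 P3: load  L4 → I/S/S/S on L4; bus BusRd; mem=49
  op26 P2: load  L3 → S/S/S/I on L3; bus (none); mem=99
  op27 P2: load  L0 → I/S/S/I on L0; bus BusRd Flush; mem=82
  op28 P0: load  L0 → S/S/S/I on L0; bus BusRd; mem=82
  op29 P1: load  L3 → S/S/S/I on L3; bus (none); mem=99

invalidations = 0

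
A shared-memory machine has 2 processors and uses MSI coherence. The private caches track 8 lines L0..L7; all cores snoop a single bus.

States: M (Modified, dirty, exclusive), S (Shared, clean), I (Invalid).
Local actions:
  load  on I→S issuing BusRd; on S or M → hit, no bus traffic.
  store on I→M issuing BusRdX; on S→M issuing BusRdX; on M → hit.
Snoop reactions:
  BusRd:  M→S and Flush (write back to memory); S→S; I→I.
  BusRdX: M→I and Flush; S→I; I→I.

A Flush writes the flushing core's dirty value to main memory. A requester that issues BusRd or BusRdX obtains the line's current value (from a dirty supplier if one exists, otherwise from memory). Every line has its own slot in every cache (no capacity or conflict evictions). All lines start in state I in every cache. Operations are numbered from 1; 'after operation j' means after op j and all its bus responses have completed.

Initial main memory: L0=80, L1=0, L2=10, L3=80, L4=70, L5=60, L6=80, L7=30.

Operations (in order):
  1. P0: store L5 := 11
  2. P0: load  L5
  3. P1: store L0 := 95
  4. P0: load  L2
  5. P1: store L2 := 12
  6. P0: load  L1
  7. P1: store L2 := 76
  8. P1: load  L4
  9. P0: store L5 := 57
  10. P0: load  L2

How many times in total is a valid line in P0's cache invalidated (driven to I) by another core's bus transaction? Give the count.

  op1 P0: store L5 := 11 → M/I on L5; bus BusRdX; mem=60
  op2 P0: load  L5 → M/I on L5; bus (none); mem=60
  op3 P1: store L0 := 95 → I/M on L0; bus BusRdX; mem=80
  op4 P0: load  L2 → S/I on L2; bus BusRd; mem=10
  op5 P1: store L2 := 12 → I/M on L2; bus BusRdX; mem=10
  op6 P0: load  L1 → S/I on L1; bus BusRd; mem=0
  op7 P1: store L2 := 76 → I/M on L2; bus (none); mem=10
  op8 P1: load  L4 → I/S on L4; bus BusRd; mem=70
  op9 P0: store L5 := 57 → M/I on L5; bus (none); mem=60
  op10 P0: load  L2 → S/S on L2; bus BusRd Flush; mem=76

invalidations = 1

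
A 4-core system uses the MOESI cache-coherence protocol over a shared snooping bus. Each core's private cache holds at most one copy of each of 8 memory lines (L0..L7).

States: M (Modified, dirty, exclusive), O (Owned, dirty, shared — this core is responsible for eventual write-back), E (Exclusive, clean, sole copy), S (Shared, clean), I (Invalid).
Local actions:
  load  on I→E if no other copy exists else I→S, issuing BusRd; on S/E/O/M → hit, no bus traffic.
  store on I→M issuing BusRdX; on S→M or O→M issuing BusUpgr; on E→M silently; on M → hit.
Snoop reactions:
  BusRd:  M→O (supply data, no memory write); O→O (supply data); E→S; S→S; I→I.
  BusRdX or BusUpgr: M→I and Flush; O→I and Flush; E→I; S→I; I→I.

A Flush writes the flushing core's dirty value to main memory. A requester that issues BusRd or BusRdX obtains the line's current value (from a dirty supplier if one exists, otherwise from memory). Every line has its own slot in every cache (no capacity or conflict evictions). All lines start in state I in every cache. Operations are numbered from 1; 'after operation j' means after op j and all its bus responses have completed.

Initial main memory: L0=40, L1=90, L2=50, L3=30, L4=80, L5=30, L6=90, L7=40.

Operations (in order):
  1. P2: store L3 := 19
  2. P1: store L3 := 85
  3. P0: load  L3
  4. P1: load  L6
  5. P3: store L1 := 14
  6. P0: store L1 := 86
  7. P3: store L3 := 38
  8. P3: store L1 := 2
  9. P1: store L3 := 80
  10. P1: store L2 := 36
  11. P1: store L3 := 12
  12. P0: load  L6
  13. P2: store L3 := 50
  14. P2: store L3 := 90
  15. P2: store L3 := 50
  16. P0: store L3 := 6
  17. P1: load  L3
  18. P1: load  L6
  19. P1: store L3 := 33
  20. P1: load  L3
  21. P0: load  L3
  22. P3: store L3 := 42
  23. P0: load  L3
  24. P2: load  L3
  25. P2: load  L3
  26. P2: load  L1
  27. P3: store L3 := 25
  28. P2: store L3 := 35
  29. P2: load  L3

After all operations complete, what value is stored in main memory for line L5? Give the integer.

memory[L5] = 30

1. P2: store L3 := 19  bus=[BusRdX]  L3: P0=I P1=I P2=M P3=I  mem[L3]=30
2. P1: store L3 := 85  bus=[BusRdX,Flush]  L3: P0=I P1=M P2=I P3=I  mem[L3]=19
3. P0: load  L3  bus=[BusRd]  L3: P0=S P1=O P2=I P3=I  mem[L3]=19
4. P1: load  L6  bus=[BusRd]  L6: P0=I P1=E P2=I P3=I  mem[L6]=90
5. P3: store L1 := 14  bus=[BusRdX]  L1: P0=I P1=I P2=I P3=M  mem[L1]=90
6. P0: store L1 := 86  bus=[BusRdX,Flush]  L1: P0=M P1=I P2=I P3=I  mem[L1]=14
7. P3: store L3 := 38  bus=[BusRdX,Flush]  L3: P0=I P1=I P2=I P3=M  mem[L3]=85
8. P3: store L1 := 2  bus=[BusRdX,Flush]  L1: P0=I P1=I P2=I P3=M  mem[L1]=86
9. P1: store L3 := 80  bus=[BusRdX,Flush]  L3: P0=I P1=M P2=I P3=I  mem[L3]=38
10. P1: store L2 := 36  bus=[BusRdX]  L2: P0=I P1=M P2=I P3=I  mem[L2]=50
11. P1: store L3 := 12  bus=[-]  L3: P0=I P1=M P2=I P3=I  mem[L3]=38
12. P0: load  L6  bus=[BusRd]  L6: P0=S P1=S P2=I P3=I  mem[L6]=90
13. P2: store L3 := 50  bus=[BusRdX,Flush]  L3: P0=I P1=I P2=M P3=I  mem[L3]=12
14. P2: store L3 := 90  bus=[-]  L3: P0=I P1=I P2=M P3=I  mem[L3]=12
15. P2: store L3 := 50  bus=[-]  L3: P0=I P1=I P2=M P3=I  mem[L3]=12
16. P0: store L3 := 6  bus=[BusRdX,Flush]  L3: P0=M P1=I P2=I P3=I  mem[L3]=50
17. P1: load  L3  bus=[BusRd]  L3: P0=O P1=S P2=I P3=I  mem[L3]=50
18. P1: load  L6  bus=[-]  L6: P0=S P1=S P2=I P3=I  mem[L6]=90
19. P1: store L3 := 33  bus=[BusUpgr,Flush]  L3: P0=I P1=M P2=I P3=I  mem[L3]=6
20. P1: load  L3  bus=[-]  L3: P0=I P1=M P2=I P3=I  mem[L3]=6
21. P0: load  L3  bus=[BusRd]  L3: P0=S P1=O P2=I P3=I  mem[L3]=6
22. P3: store L3 := 42  bus=[BusRdX,Flush]  L3: P0=I P1=I P2=I P3=M  mem[L3]=33
23. P0: load  L3  bus=[BusRd]  L3: P0=S P1=I P2=I P3=O  mem[L3]=33
24. P2: load  L3  bus=[BusRd]  L3: P0=S P1=I P2=S P3=O  mem[L3]=33
25. P2: load  L3  bus=[-]  L3: P0=S P1=I P2=S P3=O  mem[L3]=33
26. P2: load  L1  bus=[BusRd]  L1: P0=I P1=I P2=S P3=O  mem[L1]=86
27. P3: store L3 := 25  bus=[BusUpgr]  L3: P0=I P1=I P2=I P3=M  mem[L3]=33
28. P2: store L3 := 35  bus=[BusRdX,Flush]  L3: P0=I P1=I P2=M P3=I  mem[L3]=25
29. P2: load  L3  bus=[-]  L3: P0=I P1=I P2=M P3=I  mem[L3]=25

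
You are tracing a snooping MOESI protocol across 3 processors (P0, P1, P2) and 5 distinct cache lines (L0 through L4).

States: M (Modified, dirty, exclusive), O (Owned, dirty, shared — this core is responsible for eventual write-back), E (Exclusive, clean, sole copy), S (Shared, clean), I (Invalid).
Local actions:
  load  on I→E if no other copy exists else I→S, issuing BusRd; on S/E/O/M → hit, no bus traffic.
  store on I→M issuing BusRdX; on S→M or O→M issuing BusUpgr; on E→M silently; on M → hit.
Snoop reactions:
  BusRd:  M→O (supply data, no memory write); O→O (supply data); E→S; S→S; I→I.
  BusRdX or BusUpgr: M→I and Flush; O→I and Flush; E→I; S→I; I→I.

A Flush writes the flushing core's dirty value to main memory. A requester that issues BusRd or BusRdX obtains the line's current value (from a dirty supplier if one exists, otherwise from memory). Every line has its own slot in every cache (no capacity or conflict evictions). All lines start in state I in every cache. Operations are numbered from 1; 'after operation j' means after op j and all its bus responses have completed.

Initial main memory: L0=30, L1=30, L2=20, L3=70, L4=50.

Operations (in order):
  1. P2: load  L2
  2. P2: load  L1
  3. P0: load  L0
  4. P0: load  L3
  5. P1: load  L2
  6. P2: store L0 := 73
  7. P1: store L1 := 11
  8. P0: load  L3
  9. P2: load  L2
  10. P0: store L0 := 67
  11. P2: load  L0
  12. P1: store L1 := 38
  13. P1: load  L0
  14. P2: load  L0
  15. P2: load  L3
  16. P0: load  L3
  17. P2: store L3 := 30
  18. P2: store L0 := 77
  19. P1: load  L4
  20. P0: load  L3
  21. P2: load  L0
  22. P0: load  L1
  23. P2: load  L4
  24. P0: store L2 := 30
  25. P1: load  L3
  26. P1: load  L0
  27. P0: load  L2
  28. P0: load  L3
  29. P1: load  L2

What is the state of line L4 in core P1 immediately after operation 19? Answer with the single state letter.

state = E

1. P2: load  L2  bus=[BusRd]  L2: P0=I P1=I P2=E  mem[L2]=20
2. P2: load  L1  bus=[BusRd]  L1: P0=I P1=I P2=E  mem[L1]=30
3. P0: load  L0  bus=[BusRd]  L0: P0=E P1=I P2=I  mem[L0]=30
4. P0: load  L3  bus=[BusRd]  L3: P0=E P1=I P2=I  mem[L3]=70
5. P1: load  L2  bus=[BusRd]  L2: P0=I P1=S P2=S  mem[L2]=20
6. P2: store L0 := 73  bus=[BusRdX]  L0: P0=I P1=I P2=M  mem[L0]=30
7. P1: store L1 := 11  bus=[BusRdX]  L1: P0=I P1=M P2=I  mem[L1]=30
8. P0: load  L3  bus=[-]  L3: P0=E P1=I P2=I  mem[L3]=70
9. P2: load  L2  bus=[-]  L2: P0=I P1=S P2=S  mem[L2]=20
10. P0: store L0 := 67  bus=[BusRdX,Flush]  L0: P0=M P1=I P2=I  mem[L0]=73
11. P2: load  L0  bus=[BusRd]  L0: P0=O P1=I P2=S  mem[L0]=73
12. P1: store L1 := 38  bus=[-]  L1: P0=I P1=M P2=I  mem[L1]=30
13. P1: load  L0  bus=[BusRd]  L0: P0=O P1=S P2=S  mem[L0]=73
14. P2: load  L0  bus=[-]  L0: P0=O P1=S P2=S  mem[L0]=73
15. P2: load  L3  bus=[BusRd]  L3: P0=S P1=I P2=S  mem[L3]=70
16. P0: load  L3  bus=[-]  L3: P0=S P1=I P2=S  mem[L3]=70
17. P2: store L3 := 30  bus=[BusUpgr]  L3: P0=I P1=I P2=M  mem[L3]=70
18. P2: store L0 := 77  bus=[BusUpgr,Flush]  L0: P0=I P1=I P2=M  mem[L0]=67
19. P1: load  L4  bus=[BusRd]  L4: P0=I P1=E P2=I  mem[L4]=50
20. P0: load  L3  bus=[BusRd]  L3: P0=S P1=I P2=O  mem[L3]=70
21. P2: load  L0  bus=[-]  L0: P0=I P1=I P2=M  mem[L0]=67
22. P0: load  L1  bus=[BusRd]  L1: P0=S P1=O P2=I  mem[L1]=30
23. P2: load  L4  bus=[BusRd]  L4: P0=I P1=S P2=S  mem[L4]=50
24. P0: store L2 := 30  bus=[BusRdX]  L2: P0=M P1=I P2=I  mem[L2]=20
25. P1: load  L3  bus=[BusRd]  L3: P0=S P1=S P2=O  mem[L3]=70
26. P1: load  L0  bus=[BusRd]  L0: P0=I P1=S P2=O  mem[L0]=67
27. P0: load  L2  bus=[-]  L2: P0=M P1=I P2=I  mem[L2]=20
28. P0: load  L3  bus=[-]  L3: P0=S P1=S P2=O  mem[L3]=70
29. P1: load  L2  bus=[BusRd]  L2: P0=O P1=S P2=I  mem[L2]=20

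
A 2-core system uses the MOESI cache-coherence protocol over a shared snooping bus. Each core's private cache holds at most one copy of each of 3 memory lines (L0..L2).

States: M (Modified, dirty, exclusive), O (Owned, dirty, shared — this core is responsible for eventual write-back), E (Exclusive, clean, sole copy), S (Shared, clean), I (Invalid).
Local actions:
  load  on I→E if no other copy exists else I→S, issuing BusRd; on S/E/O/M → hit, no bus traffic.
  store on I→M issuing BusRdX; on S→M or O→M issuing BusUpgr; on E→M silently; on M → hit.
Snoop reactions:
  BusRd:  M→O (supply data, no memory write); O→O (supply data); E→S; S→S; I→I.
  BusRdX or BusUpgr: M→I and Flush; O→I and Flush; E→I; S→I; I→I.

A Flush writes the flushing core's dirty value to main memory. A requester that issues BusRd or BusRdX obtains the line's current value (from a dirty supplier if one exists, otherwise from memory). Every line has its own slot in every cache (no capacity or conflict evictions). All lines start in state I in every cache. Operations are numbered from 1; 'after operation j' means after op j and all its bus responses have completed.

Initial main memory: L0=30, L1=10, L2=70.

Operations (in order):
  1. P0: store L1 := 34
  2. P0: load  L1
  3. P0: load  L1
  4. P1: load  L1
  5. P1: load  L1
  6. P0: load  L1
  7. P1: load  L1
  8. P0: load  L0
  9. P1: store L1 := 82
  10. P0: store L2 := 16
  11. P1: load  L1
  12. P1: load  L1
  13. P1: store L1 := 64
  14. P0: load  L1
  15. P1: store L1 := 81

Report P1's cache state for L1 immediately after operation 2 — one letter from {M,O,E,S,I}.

state = I

step 1: P0: store L1 := 34  ⟶  MI  (L1)  txn=BusRdX  M[L1]=10
step 2: P0: load  L1  ⟶  MI  (L1)  txn=∅  M[L1]=10
step 3: P0: load  L1  ⟶  MI  (L1)  txn=∅  M[L1]=10
step 4: P1: load  L1  ⟶  OS  (L1)  txn=BusRd  M[L1]=10
step 5: P1: load  L1  ⟶  OS  (L1)  txn=∅  M[L1]=10
step 6: P0: load  L1  ⟶  OS  (L1)  txn=∅  M[L1]=10
step 7: P1: load  L1  ⟶  OS  (L1)  txn=∅  M[L1]=10
step 8: P0: load  L0  ⟶  EI  (L0)  txn=BusRd  M[L0]=30
step 9: P1: store L1 := 82  ⟶  IM  (L1)  txn=BusUpgr+Flush  M[L1]=34
step 10: P0: store L2 := 16  ⟶  MI  (L2)  txn=BusRdX  M[L2]=70
step 11: P1: load  L1  ⟶  IM  (L1)  txn=∅  M[L1]=34
step 12: P1: load  L1  ⟶  IM  (L1)  txn=∅  M[L1]=34
step 13: P1: store L1 := 64  ⟶  IM  (L1)  txn=∅  M[L1]=34
step 14: P0: load  L1  ⟶  SO  (L1)  txn=BusRd  M[L1]=34
step 15: P1: store L1 := 81  ⟶  IM  (L1)  txn=BusUpgr  M[L1]=34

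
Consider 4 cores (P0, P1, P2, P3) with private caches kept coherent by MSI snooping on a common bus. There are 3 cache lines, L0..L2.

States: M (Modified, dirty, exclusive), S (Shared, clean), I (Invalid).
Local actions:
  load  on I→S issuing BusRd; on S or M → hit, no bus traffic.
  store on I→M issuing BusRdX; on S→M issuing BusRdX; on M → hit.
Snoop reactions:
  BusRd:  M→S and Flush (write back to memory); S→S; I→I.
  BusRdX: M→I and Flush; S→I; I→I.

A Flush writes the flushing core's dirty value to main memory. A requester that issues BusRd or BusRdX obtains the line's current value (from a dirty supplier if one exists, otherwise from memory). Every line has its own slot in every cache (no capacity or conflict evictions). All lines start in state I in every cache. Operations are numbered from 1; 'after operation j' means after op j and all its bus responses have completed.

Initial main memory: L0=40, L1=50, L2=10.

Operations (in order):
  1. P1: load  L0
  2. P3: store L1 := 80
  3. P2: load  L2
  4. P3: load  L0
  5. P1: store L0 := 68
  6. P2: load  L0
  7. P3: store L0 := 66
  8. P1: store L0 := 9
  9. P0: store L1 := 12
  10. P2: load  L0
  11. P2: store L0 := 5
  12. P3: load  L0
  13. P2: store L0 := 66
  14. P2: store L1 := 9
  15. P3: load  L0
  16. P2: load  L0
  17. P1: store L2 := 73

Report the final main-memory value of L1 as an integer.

step 1: P1: load  L0  ⟶  ISII  (L0)  txn=BusRd  M[L0]=40
step 2: P3: store L1 := 80  ⟶  IIIM  (L1)  txn=BusRdX  M[L1]=50
step 3: P2: load  L2  ⟶  IISI  (L2)  txn=BusRd  M[L2]=10
step 4: P3: load  L0  ⟶  ISIS  (L0)  txn=BusRd  M[L0]=40
step 5: P1: store L0 := 68  ⟶  IMII  (L0)  txn=BusRdX  M[L0]=40
step 6: P2: load  L0  ⟶  ISSI  (L0)  txn=BusRd+Flush  M[L0]=68
step 7: P3: store L0 := 66  ⟶  IIIM  (L0)  txn=BusRdX  M[L0]=68
step 8: P1: store L0 := 9  ⟶  IMII  (L0)  txn=BusRdX+Flush  M[L0]=66
step 9: P0: store L1 := 12  ⟶  MIII  (L1)  txn=BusRdX+Flush  M[L1]=80
step 10: P2: load  L0  ⟶  ISSI  (L0)  txn=BusRd+Flush  M[L0]=9
step 11: P2: store L0 := 5  ⟶  IIMI  (L0)  txn=BusRdX  M[L0]=9
step 12: P3: load  L0  ⟶  IISS  (L0)  txn=BusRd+Flush  M[L0]=5
step 13: P2: store L0 := 66  ⟶  IIMI  (L0)  txn=BusRdX  M[L0]=5
step 14: P2: store L1 := 9  ⟶  IIMI  (L1)  txn=BusRdX+Flush  M[L1]=12
step 15: P3: load  L0  ⟶  IISS  (L0)  txn=BusRd+Flush  M[L0]=66
step 16: P2: load  L0  ⟶  IISS  (L0)  txn=∅  M[L0]=66
step 17: P1: store L2 := 73  ⟶  IMII  (L2)  txn=BusRdX  M[L2]=10

memory[L1] = 12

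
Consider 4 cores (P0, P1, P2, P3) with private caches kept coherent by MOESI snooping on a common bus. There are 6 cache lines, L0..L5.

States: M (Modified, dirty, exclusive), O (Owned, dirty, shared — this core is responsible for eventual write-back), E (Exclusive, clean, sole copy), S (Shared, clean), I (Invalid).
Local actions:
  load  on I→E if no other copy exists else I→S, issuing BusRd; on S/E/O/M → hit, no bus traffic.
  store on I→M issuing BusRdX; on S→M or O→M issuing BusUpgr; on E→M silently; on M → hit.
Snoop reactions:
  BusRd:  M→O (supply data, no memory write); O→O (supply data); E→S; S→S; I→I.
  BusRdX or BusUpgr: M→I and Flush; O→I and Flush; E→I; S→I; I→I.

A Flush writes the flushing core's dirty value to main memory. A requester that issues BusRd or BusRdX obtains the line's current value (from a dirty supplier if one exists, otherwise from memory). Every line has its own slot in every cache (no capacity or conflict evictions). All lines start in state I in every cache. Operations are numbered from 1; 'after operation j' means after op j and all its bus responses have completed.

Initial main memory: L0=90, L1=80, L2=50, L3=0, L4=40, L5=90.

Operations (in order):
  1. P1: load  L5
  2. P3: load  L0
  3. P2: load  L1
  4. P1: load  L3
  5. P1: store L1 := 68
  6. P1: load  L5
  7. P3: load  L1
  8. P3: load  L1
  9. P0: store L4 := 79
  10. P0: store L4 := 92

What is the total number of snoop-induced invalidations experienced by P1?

step 1: P1: load  L5  ⟶  IEII  (L5)  txn=BusRd  M[L5]=90
step 2: P3: load  L0  ⟶  IIIE  (L0)  txn=BusRd  M[L0]=90
step 3: P2: load  L1  ⟶  IIEI  (L1)  txn=BusRd  M[L1]=80
step 4: P1: load  L3  ⟶  IEII  (L3)  txn=BusRd  M[L3]=0
step 5: P1: store L1 := 68  ⟶  IMII  (L1)  txn=BusRdX  M[L1]=80
step 6: P1: load  L5  ⟶  IEII  (L5)  txn=∅  M[L5]=90
step 7: P3: load  L1  ⟶  IOIS  (L1)  txn=BusRd  M[L1]=80
step 8: P3: load  L1  ⟶  IOIS  (L1)  txn=∅  M[L1]=80
step 9: P0: store L4 := 79  ⟶  MIII  (L4)  txn=BusRdX  M[L4]=40
step 10: P0: store L4 := 92  ⟶  MIII  (L4)  txn=∅  M[L4]=40

invalidations = 0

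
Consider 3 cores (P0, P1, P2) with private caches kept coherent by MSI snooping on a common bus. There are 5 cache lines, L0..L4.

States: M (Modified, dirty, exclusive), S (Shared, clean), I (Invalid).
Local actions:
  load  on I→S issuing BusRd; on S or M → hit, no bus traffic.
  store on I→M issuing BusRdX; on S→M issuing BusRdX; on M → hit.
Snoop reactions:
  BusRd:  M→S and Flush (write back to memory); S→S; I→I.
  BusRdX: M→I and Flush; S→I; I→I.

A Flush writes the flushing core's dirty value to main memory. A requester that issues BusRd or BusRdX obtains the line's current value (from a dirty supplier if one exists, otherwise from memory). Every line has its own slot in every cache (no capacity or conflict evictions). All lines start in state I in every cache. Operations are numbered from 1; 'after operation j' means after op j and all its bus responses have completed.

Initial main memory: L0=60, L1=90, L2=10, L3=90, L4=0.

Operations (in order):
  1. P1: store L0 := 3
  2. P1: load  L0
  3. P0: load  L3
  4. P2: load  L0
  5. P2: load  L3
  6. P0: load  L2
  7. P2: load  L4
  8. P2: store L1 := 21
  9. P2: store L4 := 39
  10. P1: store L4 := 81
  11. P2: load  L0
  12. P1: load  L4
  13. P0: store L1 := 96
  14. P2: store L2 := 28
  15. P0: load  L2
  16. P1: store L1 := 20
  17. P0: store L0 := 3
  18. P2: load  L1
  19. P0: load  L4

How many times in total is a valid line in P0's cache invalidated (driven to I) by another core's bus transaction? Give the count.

1. P1: store L0 := 3  bus=[BusRdX]  L0: P0=I P1=M P2=I  mem[L0]=60
2. P1: load  L0  bus=[-]  L0: P0=I P1=M P2=I  mem[L0]=60
3. P0: load  L3  bus=[BusRd]  L3: P0=S P1=I P2=I  mem[L3]=90
4. P2: load  L0  bus=[BusRd,Flush]  L0: P0=I P1=S P2=S  mem[L0]=3
5. P2: load  L3  bus=[BusRd]  L3: P0=S P1=I P2=S  mem[L3]=90
6. P0: load  L2  bus=[BusRd]  L2: P0=S P1=I P2=I  mem[L2]=10
7. P2: load  L4  bus=[BusRd]  L4: P0=I P1=I P2=S  mem[L4]=0
8. P2: store L1 := 21  bus=[BusRdX]  L1: P0=I P1=I P2=M  mem[L1]=90
9. P2: store L4 := 39  bus=[BusRdX]  L4: P0=I P1=I P2=M  mem[L4]=0
10. P1: store L4 := 81  bus=[BusRdX,Flush]  L4: P0=I P1=M P2=I  mem[L4]=39
11. P2: load  L0  bus=[-]  L0: P0=I P1=S P2=S  mem[L0]=3
12. P1: load  L4  bus=[-]  L4: P0=I P1=M P2=I  mem[L4]=39
13. P0: store L1 := 96  bus=[BusRdX,Flush]  L1: P0=M P1=I P2=I  mem[L1]=21
14. P2: store L2 := 28  bus=[BusRdX]  L2: P0=I P1=I P2=M  mem[L2]=10
15. P0: load  L2  bus=[BusRd,Flush]  L2: P0=S P1=I P2=S  mem[L2]=28
16. P1: store L1 := 20  bus=[BusRdX,Flush]  L1: P0=I P1=M P2=I  mem[L1]=96
17. P0: store L0 := 3  bus=[BusRdX]  L0: P0=M P1=I P2=I  mem[L0]=3
18. P2: load  L1  bus=[BusRd,Flush]  L1: P0=I P1=S P2=S  mem[L1]=20
19. P0: load  L4  bus=[BusRd,Flush]  L4: P0=S P1=S P2=I  mem[L4]=81

invalidations = 2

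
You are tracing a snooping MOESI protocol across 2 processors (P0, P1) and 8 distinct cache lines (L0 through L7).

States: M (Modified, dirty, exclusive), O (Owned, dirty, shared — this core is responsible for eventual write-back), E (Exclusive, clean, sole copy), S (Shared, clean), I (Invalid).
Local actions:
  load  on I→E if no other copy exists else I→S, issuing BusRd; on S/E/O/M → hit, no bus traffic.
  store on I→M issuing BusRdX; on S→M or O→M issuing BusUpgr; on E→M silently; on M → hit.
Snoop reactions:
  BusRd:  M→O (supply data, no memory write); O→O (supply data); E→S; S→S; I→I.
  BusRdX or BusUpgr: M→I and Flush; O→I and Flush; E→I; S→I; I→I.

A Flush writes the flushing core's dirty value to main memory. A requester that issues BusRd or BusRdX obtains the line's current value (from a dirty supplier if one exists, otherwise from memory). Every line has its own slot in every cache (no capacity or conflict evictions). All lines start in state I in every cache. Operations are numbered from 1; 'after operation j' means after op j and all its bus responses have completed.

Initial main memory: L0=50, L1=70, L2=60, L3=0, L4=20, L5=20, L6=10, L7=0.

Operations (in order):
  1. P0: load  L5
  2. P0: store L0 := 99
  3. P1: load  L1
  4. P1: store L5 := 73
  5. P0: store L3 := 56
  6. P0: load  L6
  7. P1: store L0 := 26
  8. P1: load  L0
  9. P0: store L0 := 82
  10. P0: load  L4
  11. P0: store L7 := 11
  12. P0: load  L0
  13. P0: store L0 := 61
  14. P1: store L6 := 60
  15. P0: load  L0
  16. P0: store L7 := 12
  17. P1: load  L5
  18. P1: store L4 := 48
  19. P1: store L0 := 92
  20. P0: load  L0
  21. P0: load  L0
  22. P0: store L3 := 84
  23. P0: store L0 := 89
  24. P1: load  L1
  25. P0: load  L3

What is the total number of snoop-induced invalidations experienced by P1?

step 1: P0: load  L5  ⟶  EI  (L5)  txn=BusRd  M[L5]=20
step 2: P0: store L0 := 99  ⟶  MI  (L0)  txn=BusRdX  M[L0]=50
step 3: P1: load  L1  ⟶  IE  (L1)  txn=BusRd  M[L1]=70
step 4: P1: store L5 := 73  ⟶  IM  (L5)  txn=BusRdX  M[L5]=20
step 5: P0: store L3 := 56  ⟶  MI  (L3)  txn=BusRdX  M[L3]=0
step 6: P0: load  L6  ⟶  EI  (L6)  txn=BusRd  M[L6]=10
step 7: P1: store L0 := 26  ⟶  IM  (L0)  txn=BusRdX+Flush  M[L0]=99
step 8: P1: load  L0  ⟶  IM  (L0)  txn=∅  M[L0]=99
step 9: P0: store L0 := 82  ⟶  MI  (L0)  txn=BusRdX+Flush  M[L0]=26
step 10: P0: load  L4  ⟶  EI  (L4)  txn=BusRd  M[L4]=20
step 11: P0: store L7 := 11  ⟶  MI  (L7)  txn=BusRdX  M[L7]=0
step 12: P0: load  L0  ⟶  MI  (L0)  txn=∅  M[L0]=26
step 13: P0: store L0 := 61  ⟶  MI  (L0)  txn=∅  M[L0]=26
step 14: P1: store L6 := 60  ⟶  IM  (L6)  txn=BusRdX  M[L6]=10
step 15: P0: load  L0  ⟶  MI  (L0)  txn=∅  M[L0]=26
step 16: P0: store L7 := 12  ⟶  MI  (L7)  txn=∅  M[L7]=0
step 17: P1: load  L5  ⟶  IM  (L5)  txn=∅  M[L5]=20
step 18: P1: store L4 := 48  ⟶  IM  (L4)  txn=BusRdX  M[L4]=20
step 19: P1: store L0 := 92  ⟶  IM  (L0)  txn=BusRdX+Flush  M[L0]=61
step 20: P0: load  L0  ⟶  SO  (L0)  txn=BusRd  M[L0]=61
step 21: P0: load  L0  ⟶  SO  (L0)  txn=∅  M[L0]=61
step 22: P0: store L3 := 84  ⟶  MI  (L3)  txn=∅  M[L3]=0
step 23: P0: store L0 := 89  ⟶  MI  (L0)  txn=BusUpgr+Flush  M[L0]=92
step 24: P1: load  L1  ⟶  IE  (L1)  txn=∅  M[L1]=70
step 25: P0: load  L3  ⟶  MI  (L3)  txn=∅  M[L3]=0

invalidations = 2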